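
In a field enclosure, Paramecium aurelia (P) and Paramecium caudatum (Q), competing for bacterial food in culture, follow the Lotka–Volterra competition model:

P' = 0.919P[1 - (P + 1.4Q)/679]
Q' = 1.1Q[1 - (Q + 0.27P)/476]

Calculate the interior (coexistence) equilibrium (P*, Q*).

P* ≈ 20.3, Q* ≈ 471

Setting both brackets to zero gives the nullclines P + 1.4Q = 679 and 0.27P + Q = 476.
Substituting Q = 476 - 0.27P into the first: P(1 - 1.4·0.27) = 679 - 1.4·476.
So P* = 12.6/0.622 = 20.3, and then Q* = 476 - 0.27·20.3 = 471.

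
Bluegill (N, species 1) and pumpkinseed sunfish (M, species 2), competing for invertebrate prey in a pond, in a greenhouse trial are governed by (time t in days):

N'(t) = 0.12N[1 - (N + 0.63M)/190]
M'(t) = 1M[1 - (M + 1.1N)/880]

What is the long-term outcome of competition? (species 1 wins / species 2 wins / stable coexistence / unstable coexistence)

species 2 excludes species 1

Compare the nullcline intercepts: K1/α12 = 190/0.63 = 302 < K2 = 880; K2/α21 = 880/1.1 = 800 > K1 = 190.
Since the inequalities point opposite ways, species 2 can invade but species 1 cannot.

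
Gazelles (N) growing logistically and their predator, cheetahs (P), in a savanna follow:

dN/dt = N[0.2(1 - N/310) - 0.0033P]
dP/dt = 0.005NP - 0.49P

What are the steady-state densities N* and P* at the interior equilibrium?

N* ≈ 98, P* ≈ 41.4

From dP/dt = 0 with P > 0: 0.005N* = 0.49, so N* = 98.
Substitute into dN/dt = 0: 0.2(1 - 98/310) = 0.0033P*.
The bracket is 0.684, giving P* = 0.137/0.0033 = 41.4.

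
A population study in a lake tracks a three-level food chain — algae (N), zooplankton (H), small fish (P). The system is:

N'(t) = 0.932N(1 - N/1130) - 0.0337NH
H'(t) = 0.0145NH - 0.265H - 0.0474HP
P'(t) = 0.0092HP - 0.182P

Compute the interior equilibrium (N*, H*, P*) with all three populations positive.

N* ≈ 322, H* ≈ 19.8, P* ≈ 92.8

From dP/dt = 0: 0.0092H* = 0.182, so H* = 19.8.
From dN/dt = 0: 0.932(1 - N*/1130) = 0.0337·19.8, giving N* = 1130·(1 - 0.715) = 322.
From dH/dt = 0: 0.0145·322 - 0.265 = 0.0474P*, so P* = 4.4/0.0474 = 92.8.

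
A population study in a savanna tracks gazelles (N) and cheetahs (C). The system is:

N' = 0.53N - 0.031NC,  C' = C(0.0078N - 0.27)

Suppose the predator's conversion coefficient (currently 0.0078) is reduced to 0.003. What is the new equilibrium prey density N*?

At the interior fixed point, setting dC/dt = 0 with C > 0 fixes N* = (predator death rate)/(NC coefficient) — independent of the other coefficients.
With the change, N* = 0.27/0.003 = 90; it rises from 34.6.

N* ≈ 90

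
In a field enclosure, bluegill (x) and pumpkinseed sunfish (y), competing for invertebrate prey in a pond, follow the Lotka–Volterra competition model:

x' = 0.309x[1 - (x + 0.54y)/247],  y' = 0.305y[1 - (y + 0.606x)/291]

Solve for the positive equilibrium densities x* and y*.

Setting both brackets to zero gives the nullclines x + 0.54y = 247 and 0.606x + y = 291.
Substituting y = 291 - 0.606x into the first: x(1 - 0.54·0.606) = 247 - 0.54·291.
So x* = 89.9/0.673 = 134, and then y* = 291 - 0.606·134 = 210.

x* ≈ 134, y* ≈ 210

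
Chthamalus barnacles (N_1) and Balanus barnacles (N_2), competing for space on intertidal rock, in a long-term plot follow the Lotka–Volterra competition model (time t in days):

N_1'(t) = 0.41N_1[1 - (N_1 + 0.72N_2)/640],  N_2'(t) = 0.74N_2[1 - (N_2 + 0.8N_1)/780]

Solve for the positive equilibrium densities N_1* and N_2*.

N_1* ≈ 185, N_2* ≈ 632

Setting both brackets to zero gives the nullclines N_1 + 0.72N_2 = 640 and 0.8N_1 + N_2 = 780.
Substituting N_2 = 780 - 0.8N_1 into the first: N_1(1 - 0.72·0.8) = 640 - 0.72·780.
So N_1* = 78.4/0.424 = 185, and then N_2* = 780 - 0.8·185 = 632.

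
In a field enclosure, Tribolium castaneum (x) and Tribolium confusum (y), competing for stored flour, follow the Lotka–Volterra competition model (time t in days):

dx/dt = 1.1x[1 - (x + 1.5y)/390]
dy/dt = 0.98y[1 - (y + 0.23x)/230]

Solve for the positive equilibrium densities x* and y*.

x* ≈ 68.7, y* ≈ 214

Setting both brackets to zero gives the nullclines x + 1.5y = 390 and 0.23x + y = 230.
Substituting y = 230 - 0.23x into the first: x(1 - 1.5·0.23) = 390 - 1.5·230.
So x* = 45/0.655 = 68.7, and then y* = 230 - 0.23·68.7 = 214.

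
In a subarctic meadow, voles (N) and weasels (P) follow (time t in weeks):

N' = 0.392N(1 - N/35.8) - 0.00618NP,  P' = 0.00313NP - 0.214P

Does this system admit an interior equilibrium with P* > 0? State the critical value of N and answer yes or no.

The predator equation gives dP/dt > 0 only when N > 0.214/0.00313 = 68.4.
Without the predator, N → K = 35.8. Since 35.8 < 68.4, the predator cannot invade.

Threshold N = 68.4; K < 68.4, so no, the predator goes extinct.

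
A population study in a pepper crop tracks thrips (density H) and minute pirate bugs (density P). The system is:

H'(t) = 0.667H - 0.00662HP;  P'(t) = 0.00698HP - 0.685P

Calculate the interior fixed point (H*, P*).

Set dP/dt = 0 with P > 0: 0.00698H - 0.685 = 0, so H* = 0.685/0.00698 = 98.1.
Set dH/dt = 0 with H > 0: 0.667 - 0.00662P = 0, so P* = 0.667/0.00662 = 101.

H* ≈ 98.1, P* ≈ 101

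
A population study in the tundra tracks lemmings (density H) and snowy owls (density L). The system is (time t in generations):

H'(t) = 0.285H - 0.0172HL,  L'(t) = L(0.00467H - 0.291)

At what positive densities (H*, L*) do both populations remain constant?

Set dL/dt = 0 with L > 0: 0.00467H - 0.291 = 0, so H* = 0.291/0.00467 = 62.3.
Set dH/dt = 0 with H > 0: 0.285 - 0.0172L = 0, so L* = 0.285/0.0172 = 16.6.

H* ≈ 62.3, L* ≈ 16.6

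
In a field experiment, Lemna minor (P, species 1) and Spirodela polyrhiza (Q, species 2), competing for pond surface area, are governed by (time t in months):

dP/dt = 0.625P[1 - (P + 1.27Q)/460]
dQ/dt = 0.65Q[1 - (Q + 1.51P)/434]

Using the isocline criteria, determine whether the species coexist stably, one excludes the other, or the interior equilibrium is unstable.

Compare the nullcline intercepts: K1/α12 = 460/1.27 = 362 < K2 = 434; K2/α21 = 434/1.51 = 287 < K1 = 460.
Since both are reversed, neither can invade when rare; the interior point is a saddle.

unstable coexistence (outcome depends on initial conditions)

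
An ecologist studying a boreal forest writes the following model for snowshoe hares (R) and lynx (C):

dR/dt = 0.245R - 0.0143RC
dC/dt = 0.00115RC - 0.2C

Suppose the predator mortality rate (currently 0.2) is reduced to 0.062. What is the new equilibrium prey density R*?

R* ≈ 53.9

At the interior fixed point, setting dC/dt = 0 with C > 0 fixes R* = (predator death rate)/(RC coefficient) — independent of the other coefficients.
With the change, R* = 0.062/0.00115 = 53.9; it falls from 174.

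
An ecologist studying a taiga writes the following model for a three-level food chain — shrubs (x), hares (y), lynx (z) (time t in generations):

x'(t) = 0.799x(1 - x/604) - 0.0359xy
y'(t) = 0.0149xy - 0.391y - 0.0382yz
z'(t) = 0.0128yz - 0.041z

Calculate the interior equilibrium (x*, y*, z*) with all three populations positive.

x* ≈ 517, y* ≈ 3.2, z* ≈ 191

From dz/dt = 0: 0.0128y* = 0.041, so y* = 3.2.
From dx/dt = 0: 0.799(1 - x*/604) = 0.0359·3.2, giving x* = 604·(1 - 0.144) = 517.
From dy/dt = 0: 0.0149·517 - 0.391 = 0.0382z*, so z* = 7.31/0.0382 = 191.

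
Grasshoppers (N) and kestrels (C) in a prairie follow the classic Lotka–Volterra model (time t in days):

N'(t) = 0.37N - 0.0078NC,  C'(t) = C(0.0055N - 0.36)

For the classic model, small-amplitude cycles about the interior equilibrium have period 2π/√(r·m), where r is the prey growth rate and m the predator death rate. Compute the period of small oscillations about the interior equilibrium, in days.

T ≈ 17.2 days

Here r = 0.37 and m = 0.36, so r·m = 0.133.
ω = √0.133 = 0.365 per day, hence T = 2π/ω ≈ 17.2 days.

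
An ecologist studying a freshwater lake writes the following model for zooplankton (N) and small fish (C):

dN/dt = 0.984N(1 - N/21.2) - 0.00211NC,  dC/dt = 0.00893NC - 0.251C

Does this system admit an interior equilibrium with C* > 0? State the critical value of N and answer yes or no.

The predator equation gives dC/dt > 0 only when N > 0.251/0.00893 = 28.1.
Without the predator, N → K = 21.2. Since 21.2 < 28.1, the predator cannot invade.

Threshold N = 28.1; K < 28.1, so no, the predator goes extinct.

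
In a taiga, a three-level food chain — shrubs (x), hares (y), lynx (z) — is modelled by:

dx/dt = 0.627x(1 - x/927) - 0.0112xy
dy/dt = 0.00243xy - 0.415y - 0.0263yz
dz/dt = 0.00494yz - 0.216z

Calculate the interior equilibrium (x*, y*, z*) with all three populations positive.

From dz/dt = 0: 0.00494y* = 0.216, so y* = 43.7.
From dx/dt = 0: 0.627(1 - x*/927) = 0.0112·43.7, giving x* = 927·(1 - 0.781) = 203.
From dy/dt = 0: 0.00243·203 - 0.415 = 0.0263z*, so z* = 0.0782/0.0263 = 2.97.

x* ≈ 203, y* ≈ 43.7, z* ≈ 2.97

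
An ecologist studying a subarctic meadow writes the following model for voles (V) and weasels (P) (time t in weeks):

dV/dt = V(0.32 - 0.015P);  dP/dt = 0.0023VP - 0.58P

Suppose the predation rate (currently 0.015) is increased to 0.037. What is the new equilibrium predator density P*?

P* ≈ 8.65

At the interior fixed point, setting dV/dt = 0 with V > 0 fixes P* = (prey growth rate)/(VP coefficient) — independent of the other coefficients.
With the change, P* = 0.32/0.037 = 8.65; it falls from 21.3.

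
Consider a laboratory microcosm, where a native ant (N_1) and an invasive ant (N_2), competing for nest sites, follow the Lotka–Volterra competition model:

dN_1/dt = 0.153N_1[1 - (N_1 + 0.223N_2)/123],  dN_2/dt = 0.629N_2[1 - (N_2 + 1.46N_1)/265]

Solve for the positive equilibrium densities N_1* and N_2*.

N_1* ≈ 94.8, N_2* ≈ 127

Setting both brackets to zero gives the nullclines N_1 + 0.223N_2 = 123 and 1.46N_1 + N_2 = 265.
Substituting N_2 = 265 - 1.46N_1 into the first: N_1(1 - 0.223·1.46) = 123 - 0.223·265.
So N_1* = 63.9/0.674 = 94.8, and then N_2* = 265 - 1.46·94.8 = 127.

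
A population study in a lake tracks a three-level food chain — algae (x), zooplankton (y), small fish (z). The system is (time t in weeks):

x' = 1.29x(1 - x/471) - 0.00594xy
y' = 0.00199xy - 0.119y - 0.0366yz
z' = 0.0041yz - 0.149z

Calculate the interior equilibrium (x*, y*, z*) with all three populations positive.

From dz/dt = 0: 0.0041y* = 0.149, so y* = 36.3.
From dx/dt = 0: 1.29(1 - x*/471) = 0.00594·36.3, giving x* = 471·(1 - 0.167) = 392.
From dy/dt = 0: 0.00199·392 - 0.119 = 0.0366z*, so z* = 0.661/0.0366 = 18.1.

x* ≈ 392, y* ≈ 36.3, z* ≈ 18.1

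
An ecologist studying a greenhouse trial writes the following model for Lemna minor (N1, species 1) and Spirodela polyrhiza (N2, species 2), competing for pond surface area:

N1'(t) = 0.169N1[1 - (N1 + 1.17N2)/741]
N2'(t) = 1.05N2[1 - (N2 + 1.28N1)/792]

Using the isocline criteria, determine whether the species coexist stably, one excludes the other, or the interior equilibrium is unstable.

unstable coexistence (outcome depends on initial conditions)

Compare the nullcline intercepts: K1/α12 = 741/1.17 = 633 < K2 = 792; K2/α21 = 792/1.28 = 619 < K1 = 741.
Since both are reversed, neither can invade when rare; the interior point is a saddle.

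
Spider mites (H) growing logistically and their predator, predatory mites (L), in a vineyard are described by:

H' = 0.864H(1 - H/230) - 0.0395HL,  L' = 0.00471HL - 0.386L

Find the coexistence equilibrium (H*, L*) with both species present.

H* ≈ 82, L* ≈ 14.1

From dL/dt = 0 with L > 0: 0.00471H* = 0.386, so H* = 82.
Substitute into dH/dt = 0: 0.864(1 - 82/230) = 0.0395L*.
The bracket is 0.644, giving L* = 0.556/0.0395 = 14.1.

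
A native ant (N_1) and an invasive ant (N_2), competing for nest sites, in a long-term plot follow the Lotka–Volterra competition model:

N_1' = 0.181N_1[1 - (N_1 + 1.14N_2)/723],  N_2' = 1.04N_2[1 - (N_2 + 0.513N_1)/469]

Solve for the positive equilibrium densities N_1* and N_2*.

N_1* ≈ 454, N_2* ≈ 236

Setting both brackets to zero gives the nullclines N_1 + 1.14N_2 = 723 and 0.513N_1 + N_2 = 469.
Substituting N_2 = 469 - 0.513N_1 into the first: N_1(1 - 1.14·0.513) = 723 - 1.14·469.
So N_1* = 188/0.415 = 454, and then N_2* = 469 - 0.513·454 = 236.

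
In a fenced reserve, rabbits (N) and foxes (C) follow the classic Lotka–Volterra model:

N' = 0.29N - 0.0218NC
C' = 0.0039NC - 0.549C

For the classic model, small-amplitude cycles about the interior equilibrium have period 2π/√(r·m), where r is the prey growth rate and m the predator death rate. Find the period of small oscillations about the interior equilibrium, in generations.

T ≈ 15.7 generations

Here r = 0.29 and m = 0.549, so r·m = 0.159.
ω = √0.159 = 0.399 per generation, hence T = 2π/ω ≈ 15.7 generations.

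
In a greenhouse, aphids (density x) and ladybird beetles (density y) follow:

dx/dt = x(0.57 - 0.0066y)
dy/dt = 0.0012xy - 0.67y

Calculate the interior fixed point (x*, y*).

Set dy/dt = 0 with y > 0: 0.0012x - 0.67 = 0, so x* = 0.67/0.0012 = 558.
Set dx/dt = 0 with x > 0: 0.57 - 0.0066y = 0, so y* = 0.57/0.0066 = 86.4.

x* ≈ 558, y* ≈ 86.4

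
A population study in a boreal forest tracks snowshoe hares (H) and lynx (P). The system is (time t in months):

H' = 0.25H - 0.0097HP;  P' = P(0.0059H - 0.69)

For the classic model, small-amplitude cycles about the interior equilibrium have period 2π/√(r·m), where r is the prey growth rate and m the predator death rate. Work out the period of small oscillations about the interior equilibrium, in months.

Here r = 0.25 and m = 0.69, so r·m = 0.172.
ω = √0.172 = 0.415 per month, hence T = 2π/ω ≈ 15.1 months.

T ≈ 15.1 months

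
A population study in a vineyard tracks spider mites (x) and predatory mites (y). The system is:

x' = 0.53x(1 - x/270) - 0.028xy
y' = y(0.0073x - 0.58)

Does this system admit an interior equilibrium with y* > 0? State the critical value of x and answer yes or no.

Threshold x = 79.5; K > 79.5, so yes, the predator persists.

The predator equation gives dy/dt > 0 only when x > 0.58/0.0073 = 79.5.
Without the predator, x → K = 270. Since 270 > 79.5, the predator can invade and persist.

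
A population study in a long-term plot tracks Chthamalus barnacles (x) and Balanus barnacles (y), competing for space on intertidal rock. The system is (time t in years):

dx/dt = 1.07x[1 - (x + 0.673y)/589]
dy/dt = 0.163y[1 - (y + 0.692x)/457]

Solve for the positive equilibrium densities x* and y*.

Setting both brackets to zero gives the nullclines x + 0.673y = 589 and 0.692x + y = 457.
Substituting y = 457 - 0.692x into the first: x(1 - 0.673·0.692) = 589 - 0.673·457.
So x* = 281/0.534 = 527, and then y* = 457 - 0.692·527 = 92.5.

x* ≈ 527, y* ≈ 92.5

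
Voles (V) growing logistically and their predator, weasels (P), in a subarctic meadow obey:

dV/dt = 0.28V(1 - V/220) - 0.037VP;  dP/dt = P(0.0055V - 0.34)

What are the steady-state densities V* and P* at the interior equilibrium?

V* ≈ 61.8, P* ≈ 5.44

From dP/dt = 0 with P > 0: 0.0055V* = 0.34, so V* = 61.8.
Substitute into dV/dt = 0: 0.28(1 - 61.8/220) = 0.037P*.
The bracket is 0.719, giving P* = 0.201/0.037 = 5.44.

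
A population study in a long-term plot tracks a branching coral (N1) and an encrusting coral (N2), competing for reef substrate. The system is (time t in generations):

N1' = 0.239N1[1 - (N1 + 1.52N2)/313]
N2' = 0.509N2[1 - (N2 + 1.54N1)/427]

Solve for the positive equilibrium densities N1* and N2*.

N1* ≈ 251, N2* ≈ 41

Setting both brackets to zero gives the nullclines N1 + 1.52N2 = 313 and 1.54N1 + N2 = 427.
Substituting N2 = 427 - 1.54N1 into the first: N1(1 - 1.52·1.54) = 313 - 1.52·427.
So N1* = -336/-1.34 = 251, and then N2* = 427 - 1.54·251 = 41.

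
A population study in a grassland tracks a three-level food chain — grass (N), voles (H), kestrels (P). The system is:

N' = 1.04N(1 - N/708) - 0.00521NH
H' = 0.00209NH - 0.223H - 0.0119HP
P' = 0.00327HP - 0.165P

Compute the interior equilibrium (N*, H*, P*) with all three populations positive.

N* ≈ 529, H* ≈ 50.5, P* ≈ 74.2

From dP/dt = 0: 0.00327H* = 0.165, so H* = 50.5.
From dN/dt = 0: 1.04(1 - N*/708) = 0.00521·50.5, giving N* = 708·(1 - 0.253) = 529.
From dH/dt = 0: 0.00209·529 - 0.223 = 0.0119P*, so P* = 0.883/0.0119 = 74.2.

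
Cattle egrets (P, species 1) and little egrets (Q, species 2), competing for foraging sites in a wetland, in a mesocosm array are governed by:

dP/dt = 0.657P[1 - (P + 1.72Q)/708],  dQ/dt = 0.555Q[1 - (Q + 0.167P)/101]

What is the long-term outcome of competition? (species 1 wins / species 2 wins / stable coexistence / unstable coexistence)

species 1 excludes species 2

Compare the nullcline intercepts: K1/α12 = 708/1.72 = 412 > K2 = 101; K2/α21 = 101/0.167 = 605 < K1 = 708.
Since the inequalities point opposite ways, species 1 can invade but species 2 cannot.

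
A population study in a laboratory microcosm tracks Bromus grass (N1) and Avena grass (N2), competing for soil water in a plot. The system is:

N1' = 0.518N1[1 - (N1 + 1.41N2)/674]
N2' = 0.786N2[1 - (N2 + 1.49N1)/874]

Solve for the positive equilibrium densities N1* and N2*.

Setting both brackets to zero gives the nullclines N1 + 1.41N2 = 674 and 1.49N1 + N2 = 874.
Substituting N2 = 874 - 1.49N1 into the first: N1(1 - 1.41·1.49) = 674 - 1.41·874.
So N1* = -558/-1.1 = 507, and then N2* = 874 - 1.49·507 = 118.

N1* ≈ 507, N2* ≈ 118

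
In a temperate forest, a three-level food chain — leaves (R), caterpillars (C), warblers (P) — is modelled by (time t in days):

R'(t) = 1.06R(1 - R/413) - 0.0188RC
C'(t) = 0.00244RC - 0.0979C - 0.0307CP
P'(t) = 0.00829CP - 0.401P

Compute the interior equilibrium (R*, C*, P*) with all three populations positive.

R* ≈ 58.7, C* ≈ 48.4, P* ≈ 1.48

From dP/dt = 0: 0.00829C* = 0.401, so C* = 48.4.
From dR/dt = 0: 1.06(1 - R*/413) = 0.0188·48.4, giving R* = 413·(1 - 0.858) = 58.7.
From dC/dt = 0: 0.00244·58.7 - 0.0979 = 0.0307P*, so P* = 0.0453/0.0307 = 1.48.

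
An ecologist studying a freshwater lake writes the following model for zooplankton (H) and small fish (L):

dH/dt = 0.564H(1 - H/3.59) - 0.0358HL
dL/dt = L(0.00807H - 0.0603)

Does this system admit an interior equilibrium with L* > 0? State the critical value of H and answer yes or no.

Threshold H = 7.47; K < 7.47, so no, the predator goes extinct.

The predator equation gives dL/dt > 0 only when H > 0.0603/0.00807 = 7.47.
Without the predator, H → K = 3.59. Since 3.59 < 7.47, the predator cannot invade.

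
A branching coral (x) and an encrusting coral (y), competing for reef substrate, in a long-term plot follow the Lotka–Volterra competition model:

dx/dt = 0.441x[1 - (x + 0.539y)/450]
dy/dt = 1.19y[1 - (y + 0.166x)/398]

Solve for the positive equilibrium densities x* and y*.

Setting both brackets to zero gives the nullclines x + 0.539y = 450 and 0.166x + y = 398.
Substituting y = 398 - 0.166x into the first: x(1 - 0.539·0.166) = 450 - 0.539·398.
So x* = 235/0.911 = 259, and then y* = 398 - 0.166·259 = 355.

x* ≈ 259, y* ≈ 355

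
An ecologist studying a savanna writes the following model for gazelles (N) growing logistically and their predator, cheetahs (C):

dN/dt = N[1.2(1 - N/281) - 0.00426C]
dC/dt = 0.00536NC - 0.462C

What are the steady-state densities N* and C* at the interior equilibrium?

From dC/dt = 0 with C > 0: 0.00536N* = 0.462, so N* = 86.2.
Substitute into dN/dt = 0: 1.2(1 - 86.2/281) = 0.00426C*.
The bracket is 0.693, giving C* = 0.832/0.00426 = 195.

N* ≈ 86.2, C* ≈ 195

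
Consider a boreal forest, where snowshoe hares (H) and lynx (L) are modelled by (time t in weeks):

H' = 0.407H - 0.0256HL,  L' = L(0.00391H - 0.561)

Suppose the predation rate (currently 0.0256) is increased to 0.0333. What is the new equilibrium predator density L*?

At the interior fixed point, setting dH/dt = 0 with H > 0 fixes L* = (prey growth rate)/(HL coefficient) — independent of the other coefficients.
With the change, L* = 0.407/0.0333 = 12.2; it falls from 15.9.

L* ≈ 12.2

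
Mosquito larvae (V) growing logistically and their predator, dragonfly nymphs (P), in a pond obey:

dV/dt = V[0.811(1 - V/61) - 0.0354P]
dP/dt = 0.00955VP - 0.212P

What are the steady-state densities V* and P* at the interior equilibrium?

From dP/dt = 0 with P > 0: 0.00955V* = 0.212, so V* = 22.2.
Substitute into dV/dt = 0: 0.811(1 - 22.2/61) = 0.0354P*.
The bracket is 0.636, giving P* = 0.516/0.0354 = 14.6.

V* ≈ 22.2, P* ≈ 14.6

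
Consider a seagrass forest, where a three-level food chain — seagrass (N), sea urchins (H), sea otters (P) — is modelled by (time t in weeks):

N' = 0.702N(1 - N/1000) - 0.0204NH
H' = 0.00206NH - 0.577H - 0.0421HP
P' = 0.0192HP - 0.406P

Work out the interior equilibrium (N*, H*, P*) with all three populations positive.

N* ≈ 386, H* ≈ 21.1, P* ≈ 5.16

From dP/dt = 0: 0.0192H* = 0.406, so H* = 21.1.
From dN/dt = 0: 0.702(1 - N*/1000) = 0.0204·21.1, giving N* = 1000·(1 - 0.614) = 386.
From dH/dt = 0: 0.00206·386 - 0.577 = 0.0421P*, so P* = 0.217/0.0421 = 5.16.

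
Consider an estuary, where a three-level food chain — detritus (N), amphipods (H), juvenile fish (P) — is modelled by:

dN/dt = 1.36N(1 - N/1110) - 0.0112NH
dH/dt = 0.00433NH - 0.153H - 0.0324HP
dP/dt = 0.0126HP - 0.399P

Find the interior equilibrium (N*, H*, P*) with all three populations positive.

From dP/dt = 0: 0.0126H* = 0.399, so H* = 31.7.
From dN/dt = 0: 1.36(1 - N*/1110) = 0.0112·31.7, giving N* = 1110·(1 - 0.261) = 821.
From dH/dt = 0: 0.00433·821 - 0.153 = 0.0324P*, so P* = 3.4/0.0324 = 105.

N* ≈ 821, H* ≈ 31.7, P* ≈ 105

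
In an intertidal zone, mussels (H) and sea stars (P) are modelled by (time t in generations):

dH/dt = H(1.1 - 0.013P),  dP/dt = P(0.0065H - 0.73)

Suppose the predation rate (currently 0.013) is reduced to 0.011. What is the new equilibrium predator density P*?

P* ≈ 100

At the interior fixed point, setting dH/dt = 0 with H > 0 fixes P* = (prey growth rate)/(HP coefficient) — independent of the other coefficients.
With the change, P* = 1.1/0.011 = 100; it rises from 84.6.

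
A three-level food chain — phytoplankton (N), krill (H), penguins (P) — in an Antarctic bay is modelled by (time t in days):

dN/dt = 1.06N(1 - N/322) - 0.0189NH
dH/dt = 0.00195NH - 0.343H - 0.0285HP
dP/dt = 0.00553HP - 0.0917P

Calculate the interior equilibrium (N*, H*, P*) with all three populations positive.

N* ≈ 227, H* ≈ 16.6, P* ≈ 3.48

From dP/dt = 0: 0.00553H* = 0.0917, so H* = 16.6.
From dN/dt = 0: 1.06(1 - N*/322) = 0.0189·16.6, giving N* = 322·(1 - 0.296) = 227.
From dH/dt = 0: 0.00195·227 - 0.343 = 0.0285P*, so P* = 0.0993/0.0285 = 3.48.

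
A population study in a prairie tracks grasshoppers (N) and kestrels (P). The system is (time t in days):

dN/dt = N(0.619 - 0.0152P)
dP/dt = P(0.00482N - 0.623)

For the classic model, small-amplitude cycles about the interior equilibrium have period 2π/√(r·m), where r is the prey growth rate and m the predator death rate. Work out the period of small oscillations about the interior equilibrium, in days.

Here r = 0.619 and m = 0.623, so r·m = 0.386.
ω = √0.386 = 0.621 per day, hence T = 2π/ω ≈ 10.1 days.

T ≈ 10.1 days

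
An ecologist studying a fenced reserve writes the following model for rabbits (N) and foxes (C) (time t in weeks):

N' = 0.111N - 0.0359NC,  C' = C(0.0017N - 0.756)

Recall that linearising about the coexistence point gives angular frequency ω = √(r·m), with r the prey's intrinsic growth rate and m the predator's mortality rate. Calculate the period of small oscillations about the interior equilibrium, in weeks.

T ≈ 21.7 weeks

Here r = 0.111 and m = 0.756, so r·m = 0.0839.
ω = √0.0839 = 0.29 per week, hence T = 2π/ω ≈ 21.7 weeks.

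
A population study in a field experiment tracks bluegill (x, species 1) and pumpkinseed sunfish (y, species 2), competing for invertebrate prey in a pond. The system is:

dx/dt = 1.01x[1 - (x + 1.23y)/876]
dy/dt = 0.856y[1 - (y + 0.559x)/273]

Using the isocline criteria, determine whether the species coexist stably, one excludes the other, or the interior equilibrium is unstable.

species 1 excludes species 2

Compare the nullcline intercepts: K1/α12 = 876/1.23 = 712 > K2 = 273; K2/α21 = 273/0.559 = 488 < K1 = 876.
Since the inequalities point opposite ways, species 1 can invade but species 2 cannot.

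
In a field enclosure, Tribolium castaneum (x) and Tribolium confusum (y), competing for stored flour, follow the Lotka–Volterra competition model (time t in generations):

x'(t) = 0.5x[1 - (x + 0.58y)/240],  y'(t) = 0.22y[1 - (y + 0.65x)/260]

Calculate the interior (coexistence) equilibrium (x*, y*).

Setting both brackets to zero gives the nullclines x + 0.58y = 240 and 0.65x + y = 260.
Substituting y = 260 - 0.65x into the first: x(1 - 0.58·0.65) = 240 - 0.58·260.
So x* = 89.2/0.623 = 143, and then y* = 260 - 0.65·143 = 167.

x* ≈ 143, y* ≈ 167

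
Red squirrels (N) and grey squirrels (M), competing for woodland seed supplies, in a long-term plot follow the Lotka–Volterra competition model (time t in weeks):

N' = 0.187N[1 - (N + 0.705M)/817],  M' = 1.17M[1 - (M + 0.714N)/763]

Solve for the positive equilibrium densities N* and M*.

Setting both brackets to zero gives the nullclines N + 0.705M = 817 and 0.714N + M = 763.
Substituting M = 763 - 0.714N into the first: N(1 - 0.705·0.714) = 817 - 0.705·763.
So N* = 279/0.497 = 562, and then M* = 763 - 0.714·562 = 362.

N* ≈ 562, M* ≈ 362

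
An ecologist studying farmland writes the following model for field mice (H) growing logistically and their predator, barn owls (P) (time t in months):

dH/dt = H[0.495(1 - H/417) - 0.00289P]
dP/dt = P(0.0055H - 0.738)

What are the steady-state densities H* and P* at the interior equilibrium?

H* ≈ 134, P* ≈ 116

From dP/dt = 0 with P > 0: 0.0055H* = 0.738, so H* = 134.
Substitute into dH/dt = 0: 0.495(1 - 134/417) = 0.00289P*.
The bracket is 0.678, giving P* = 0.336/0.00289 = 116.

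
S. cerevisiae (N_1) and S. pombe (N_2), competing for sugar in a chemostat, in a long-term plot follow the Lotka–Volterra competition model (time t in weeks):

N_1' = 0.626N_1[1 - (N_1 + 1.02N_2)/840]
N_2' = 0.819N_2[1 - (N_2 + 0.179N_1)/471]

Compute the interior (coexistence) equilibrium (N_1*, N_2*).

Setting both brackets to zero gives the nullclines N_1 + 1.02N_2 = 840 and 0.179N_1 + N_2 = 471.
Substituting N_2 = 471 - 0.179N_1 into the first: N_1(1 - 1.02·0.179) = 840 - 1.02·471.
So N_1* = 360/0.817 = 440, and then N_2* = 471 - 0.179·440 = 392.

N_1* ≈ 440, N_2* ≈ 392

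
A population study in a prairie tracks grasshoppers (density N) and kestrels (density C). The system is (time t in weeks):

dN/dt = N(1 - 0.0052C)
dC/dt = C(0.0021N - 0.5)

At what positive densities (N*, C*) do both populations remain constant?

N* ≈ 238, C* ≈ 192

Set dC/dt = 0 with C > 0: 0.0021N - 0.5 = 0, so N* = 0.5/0.0021 = 238.
Set dN/dt = 0 with N > 0: 1 - 0.0052C = 0, so C* = 1/0.0052 = 192.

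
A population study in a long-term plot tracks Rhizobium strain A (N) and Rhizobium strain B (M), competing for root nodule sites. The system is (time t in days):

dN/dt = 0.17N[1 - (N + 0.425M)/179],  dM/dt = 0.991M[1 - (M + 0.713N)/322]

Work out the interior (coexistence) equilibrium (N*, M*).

Setting both brackets to zero gives the nullclines N + 0.425M = 179 and 0.713N + M = 322.
Substituting M = 322 - 0.713N into the first: N(1 - 0.425·0.713) = 179 - 0.425·322.
So N* = 42.2/0.697 = 60.5, and then M* = 322 - 0.713·60.5 = 279.

N* ≈ 60.5, M* ≈ 279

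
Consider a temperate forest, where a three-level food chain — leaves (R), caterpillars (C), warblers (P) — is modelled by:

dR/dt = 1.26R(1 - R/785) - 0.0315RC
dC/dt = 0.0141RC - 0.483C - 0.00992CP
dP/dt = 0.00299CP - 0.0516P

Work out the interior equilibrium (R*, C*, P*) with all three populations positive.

R* ≈ 446, C* ≈ 17.3, P* ≈ 586

From dP/dt = 0: 0.00299C* = 0.0516, so C* = 17.3.
From dR/dt = 0: 1.26(1 - R*/785) = 0.0315·17.3, giving R* = 785·(1 - 0.431) = 446.
From dC/dt = 0: 0.0141·446 - 0.483 = 0.00992P*, so P* = 5.81/0.00992 = 586.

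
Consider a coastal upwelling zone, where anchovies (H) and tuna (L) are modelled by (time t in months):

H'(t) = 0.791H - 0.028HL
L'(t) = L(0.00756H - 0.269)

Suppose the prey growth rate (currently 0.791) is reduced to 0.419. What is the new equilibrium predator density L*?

L* ≈ 15

At the interior fixed point, setting dH/dt = 0 with H > 0 fixes L* = (prey growth rate)/(HL coefficient) — independent of the other coefficients.
With the change, L* = 0.419/0.028 = 15; it falls from 28.2.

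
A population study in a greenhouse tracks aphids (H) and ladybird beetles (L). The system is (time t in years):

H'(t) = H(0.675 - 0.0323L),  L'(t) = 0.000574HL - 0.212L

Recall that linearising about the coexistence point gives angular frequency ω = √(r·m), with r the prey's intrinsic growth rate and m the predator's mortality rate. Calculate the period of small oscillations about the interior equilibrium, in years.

T ≈ 16.6 years

Here r = 0.675 and m = 0.212, so r·m = 0.143.
ω = √0.143 = 0.378 per year, hence T = 2π/ω ≈ 16.6 years.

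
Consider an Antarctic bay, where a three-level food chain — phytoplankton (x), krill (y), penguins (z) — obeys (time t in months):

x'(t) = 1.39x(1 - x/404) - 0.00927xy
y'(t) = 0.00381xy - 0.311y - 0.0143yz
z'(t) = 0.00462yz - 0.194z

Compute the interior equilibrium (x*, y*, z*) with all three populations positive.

From dz/dt = 0: 0.00462y* = 0.194, so y* = 42.
From dx/dt = 0: 1.39(1 - x*/404) = 0.00927·42, giving x* = 404·(1 - 0.28) = 291.
From dy/dt = 0: 0.00381·291 - 0.311 = 0.0143z*, so z* = 0.797/0.0143 = 55.7.

x* ≈ 291, y* ≈ 42, z* ≈ 55.7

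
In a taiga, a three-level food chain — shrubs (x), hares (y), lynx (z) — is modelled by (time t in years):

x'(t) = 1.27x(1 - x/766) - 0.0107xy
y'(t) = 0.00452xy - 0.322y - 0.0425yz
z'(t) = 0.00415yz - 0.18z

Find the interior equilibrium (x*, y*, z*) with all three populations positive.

x* ≈ 486, y* ≈ 43.4, z* ≈ 44.1

From dz/dt = 0: 0.00415y* = 0.18, so y* = 43.4.
From dx/dt = 0: 1.27(1 - x*/766) = 0.0107·43.4, giving x* = 766·(1 - 0.365) = 486.
From dy/dt = 0: 0.00452·486 - 0.322 = 0.0425z*, so z* = 1.88/0.0425 = 44.1.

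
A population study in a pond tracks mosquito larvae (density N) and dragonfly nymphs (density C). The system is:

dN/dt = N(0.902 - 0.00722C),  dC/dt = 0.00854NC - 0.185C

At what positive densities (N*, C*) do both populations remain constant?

N* ≈ 21.7, C* ≈ 125

Set dC/dt = 0 with C > 0: 0.00854N - 0.185 = 0, so N* = 0.185/0.00854 = 21.7.
Set dN/dt = 0 with N > 0: 0.902 - 0.00722C = 0, so C* = 0.902/0.00722 = 125.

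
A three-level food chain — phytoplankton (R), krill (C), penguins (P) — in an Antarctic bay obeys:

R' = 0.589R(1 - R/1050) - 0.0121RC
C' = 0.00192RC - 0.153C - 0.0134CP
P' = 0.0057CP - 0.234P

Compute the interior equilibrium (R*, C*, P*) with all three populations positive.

From dP/dt = 0: 0.0057C* = 0.234, so C* = 41.1.
From dR/dt = 0: 0.589(1 - R*/1050) = 0.0121·41.1, giving R* = 1050·(1 - 0.843) = 164.
From dC/dt = 0: 0.00192·164 - 0.153 = 0.0134P*, so P* = 0.163/0.0134 = 12.1.

R* ≈ 164, C* ≈ 41.1, P* ≈ 12.1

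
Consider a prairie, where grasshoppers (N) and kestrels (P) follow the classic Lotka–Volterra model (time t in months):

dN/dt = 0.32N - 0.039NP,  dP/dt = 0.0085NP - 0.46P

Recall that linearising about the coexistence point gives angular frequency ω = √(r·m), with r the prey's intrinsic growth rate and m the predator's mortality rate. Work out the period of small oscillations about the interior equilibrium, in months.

T ≈ 16.4 months

Here r = 0.32 and m = 0.46, so r·m = 0.147.
ω = √0.147 = 0.384 per month, hence T = 2π/ω ≈ 16.4 months.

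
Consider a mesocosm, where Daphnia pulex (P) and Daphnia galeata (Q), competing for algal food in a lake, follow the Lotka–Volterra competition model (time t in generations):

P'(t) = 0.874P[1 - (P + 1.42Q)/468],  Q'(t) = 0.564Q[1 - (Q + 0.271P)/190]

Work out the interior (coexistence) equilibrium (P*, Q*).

Setting both brackets to zero gives the nullclines P + 1.42Q = 468 and 0.271P + Q = 190.
Substituting Q = 190 - 0.271P into the first: P(1 - 1.42·0.271) = 468 - 1.42·190.
So P* = 198/0.615 = 322, and then Q* = 190 - 0.271·322 = 103.

P* ≈ 322, Q* ≈ 103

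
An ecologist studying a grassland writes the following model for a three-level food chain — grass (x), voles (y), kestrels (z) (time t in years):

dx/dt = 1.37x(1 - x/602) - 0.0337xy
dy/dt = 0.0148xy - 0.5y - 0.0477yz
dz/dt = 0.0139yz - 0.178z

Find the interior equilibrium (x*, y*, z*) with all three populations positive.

x* ≈ 412, y* ≈ 12.8, z* ≈ 117

From dz/dt = 0: 0.0139y* = 0.178, so y* = 12.8.
From dx/dt = 0: 1.37(1 - x*/602) = 0.0337·12.8, giving x* = 602·(1 - 0.315) = 412.
From dy/dt = 0: 0.0148·412 - 0.5 = 0.0477z*, so z* = 5.6/0.0477 = 117.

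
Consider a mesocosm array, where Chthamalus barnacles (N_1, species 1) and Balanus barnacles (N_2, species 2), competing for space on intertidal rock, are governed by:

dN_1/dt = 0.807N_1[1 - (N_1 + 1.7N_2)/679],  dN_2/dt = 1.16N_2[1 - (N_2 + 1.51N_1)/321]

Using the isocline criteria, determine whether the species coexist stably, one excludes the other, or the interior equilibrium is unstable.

species 1 excludes species 2

Compare the nullcline intercepts: K1/α12 = 679/1.7 = 399 > K2 = 321; K2/α21 = 321/1.51 = 213 < K1 = 679.
Since the inequalities point opposite ways, species 1 can invade but species 2 cannot.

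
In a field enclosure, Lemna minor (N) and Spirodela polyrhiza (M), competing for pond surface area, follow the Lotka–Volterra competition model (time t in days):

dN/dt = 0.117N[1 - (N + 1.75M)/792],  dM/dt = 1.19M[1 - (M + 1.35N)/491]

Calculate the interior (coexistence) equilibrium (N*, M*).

N* ≈ 49.4, M* ≈ 424

Setting both brackets to zero gives the nullclines N + 1.75M = 792 and 1.35N + M = 491.
Substituting M = 491 - 1.35N into the first: N(1 - 1.75·1.35) = 792 - 1.75·491.
So N* = -67.2/-1.36 = 49.4, and then M* = 491 - 1.35·49.4 = 424.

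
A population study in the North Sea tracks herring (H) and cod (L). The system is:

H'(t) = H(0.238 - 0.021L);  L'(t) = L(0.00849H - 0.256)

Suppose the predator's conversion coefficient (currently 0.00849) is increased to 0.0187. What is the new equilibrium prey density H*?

H* ≈ 13.7

At the interior fixed point, setting dL/dt = 0 with L > 0 fixes H* = (predator death rate)/(HL coefficient) — independent of the other coefficients.
With the change, H* = 0.256/0.0187 = 13.7; it falls from 30.2.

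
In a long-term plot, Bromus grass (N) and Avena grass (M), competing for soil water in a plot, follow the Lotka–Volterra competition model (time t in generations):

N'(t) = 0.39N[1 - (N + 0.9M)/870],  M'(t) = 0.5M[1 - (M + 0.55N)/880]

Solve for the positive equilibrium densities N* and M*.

N* ≈ 154, M* ≈ 795

Setting both brackets to zero gives the nullclines N + 0.9M = 870 and 0.55N + M = 880.
Substituting M = 880 - 0.55N into the first: N(1 - 0.9·0.55) = 870 - 0.9·880.
So N* = 78/0.505 = 154, and then M* = 880 - 0.55·154 = 795.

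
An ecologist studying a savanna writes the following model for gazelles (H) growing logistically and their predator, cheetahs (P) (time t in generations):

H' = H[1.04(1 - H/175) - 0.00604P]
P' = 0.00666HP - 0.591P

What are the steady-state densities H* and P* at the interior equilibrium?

From dP/dt = 0 with P > 0: 0.00666H* = 0.591, so H* = 88.7.
Substitute into dH/dt = 0: 1.04(1 - 88.7/175) = 0.00604P*.
The bracket is 0.493, giving P* = 0.513/0.00604 = 84.9.

H* ≈ 88.7, P* ≈ 84.9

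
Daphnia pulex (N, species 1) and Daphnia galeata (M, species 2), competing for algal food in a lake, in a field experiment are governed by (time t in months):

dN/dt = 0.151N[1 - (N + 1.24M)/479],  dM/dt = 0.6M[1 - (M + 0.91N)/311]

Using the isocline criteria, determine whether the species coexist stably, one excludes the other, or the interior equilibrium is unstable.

Compare the nullcline intercepts: K1/α12 = 479/1.24 = 386 > K2 = 311; K2/α21 = 311/0.91 = 342 < K1 = 479.
Since the inequalities point opposite ways, species 1 can invade but species 2 cannot.

species 1 excludes species 2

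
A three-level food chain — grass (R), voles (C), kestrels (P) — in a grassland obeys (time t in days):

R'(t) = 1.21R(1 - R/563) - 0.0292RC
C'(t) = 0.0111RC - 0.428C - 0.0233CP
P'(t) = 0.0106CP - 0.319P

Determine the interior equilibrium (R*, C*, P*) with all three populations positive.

From dP/dt = 0: 0.0106C* = 0.319, so C* = 30.1.
From dR/dt = 0: 1.21(1 - R*/563) = 0.0292·30.1, giving R* = 563·(1 - 0.726) = 154.
From dC/dt = 0: 0.0111·154 - 0.428 = 0.0233P*, so P* = 1.28/0.0233 = 55.1.

R* ≈ 154, C* ≈ 30.1, P* ≈ 55.1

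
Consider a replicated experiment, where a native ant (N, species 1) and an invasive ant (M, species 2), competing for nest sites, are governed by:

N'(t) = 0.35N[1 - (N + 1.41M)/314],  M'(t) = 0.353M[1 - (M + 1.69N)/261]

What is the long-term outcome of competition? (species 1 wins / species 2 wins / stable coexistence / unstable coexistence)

unstable coexistence (outcome depends on initial conditions)

Compare the nullcline intercepts: K1/α12 = 314/1.41 = 223 < K2 = 261; K2/α21 = 261/1.69 = 154 < K1 = 314.
Since both are reversed, neither can invade when rare; the interior point is a saddle.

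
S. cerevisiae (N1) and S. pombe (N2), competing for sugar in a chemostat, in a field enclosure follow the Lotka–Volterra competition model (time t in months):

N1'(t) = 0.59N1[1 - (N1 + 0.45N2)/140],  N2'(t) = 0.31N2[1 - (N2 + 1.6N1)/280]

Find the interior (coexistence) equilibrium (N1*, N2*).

Setting both brackets to zero gives the nullclines N1 + 0.45N2 = 140 and 1.6N1 + N2 = 280.
Substituting N2 = 280 - 1.6N1 into the first: N1(1 - 0.45·1.6) = 140 - 0.45·280.
So N1* = 14/0.28 = 50, and then N2* = 280 - 1.6·50 = 200.

N1* ≈ 50, N2* ≈ 200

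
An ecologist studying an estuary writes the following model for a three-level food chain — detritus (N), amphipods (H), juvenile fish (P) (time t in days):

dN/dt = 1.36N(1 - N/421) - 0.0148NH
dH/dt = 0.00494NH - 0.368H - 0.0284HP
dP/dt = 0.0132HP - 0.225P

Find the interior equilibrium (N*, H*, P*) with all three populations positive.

From dP/dt = 0: 0.0132H* = 0.225, so H* = 17.
From dN/dt = 0: 1.36(1 - N*/421) = 0.0148·17, giving N* = 421·(1 - 0.185) = 343.
From dH/dt = 0: 0.00494·343 - 0.368 = 0.0284P*, so P* = 1.33/0.0284 = 46.7.

N* ≈ 343, H* ≈ 17, P* ≈ 46.7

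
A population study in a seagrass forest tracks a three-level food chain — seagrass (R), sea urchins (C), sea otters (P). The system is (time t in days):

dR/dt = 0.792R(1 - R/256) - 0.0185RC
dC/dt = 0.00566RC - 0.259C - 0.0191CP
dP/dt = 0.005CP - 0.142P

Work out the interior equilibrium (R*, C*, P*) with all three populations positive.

From dP/dt = 0: 0.005C* = 0.142, so C* = 28.4.
From dR/dt = 0: 0.792(1 - R*/256) = 0.0185·28.4, giving R* = 256·(1 - 0.663) = 86.2.
From dC/dt = 0: 0.00566·86.2 - 0.259 = 0.0191P*, so P* = 0.229/0.0191 = 12.

R* ≈ 86.2, C* ≈ 28.4, P* ≈ 12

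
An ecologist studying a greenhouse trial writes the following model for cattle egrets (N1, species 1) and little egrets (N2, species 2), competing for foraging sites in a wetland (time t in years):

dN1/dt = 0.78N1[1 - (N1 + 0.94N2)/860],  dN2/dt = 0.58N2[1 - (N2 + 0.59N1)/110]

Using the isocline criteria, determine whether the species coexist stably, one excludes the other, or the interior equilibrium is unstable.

species 1 excludes species 2

Compare the nullcline intercepts: K1/α12 = 860/0.94 = 915 > K2 = 110; K2/α21 = 110/0.59 = 186 < K1 = 860.
Since the inequalities point opposite ways, species 1 can invade but species 2 cannot.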